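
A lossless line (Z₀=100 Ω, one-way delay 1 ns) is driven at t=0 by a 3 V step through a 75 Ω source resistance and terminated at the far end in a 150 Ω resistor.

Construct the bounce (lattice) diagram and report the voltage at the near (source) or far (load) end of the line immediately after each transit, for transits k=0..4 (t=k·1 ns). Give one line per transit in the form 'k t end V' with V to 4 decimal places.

Γ_L=0.200000, Γ_S=-0.142857; launch V₁=3·100/175=1.714286
k=0 src: V=1.7143
k=1 load: inc=1.714286, refl=1.714286·0.200000=0.3429; V=0.000000+1.714286+0.342857=2.0571
k=2 src: inc=0.342857, refl=0.342857·-0.142857=-0.0490; V=1.714286+0.342857+-0.048980=2.0082
k=3 load: inc=-0.048980, refl=-0.048980·0.200000=-0.0098; V=2.057143+-0.048980+-0.009796=1.9984
k=4 src: inc=-0.009796, refl=-0.009796·-0.142857=0.0014; V=2.008163+-0.009796+0.001399=1.9998

0 0 source 1.7143
1 1 load 2.0571
2 2 source 2.0082
3 3 load 1.9984
4 4 source 1.9998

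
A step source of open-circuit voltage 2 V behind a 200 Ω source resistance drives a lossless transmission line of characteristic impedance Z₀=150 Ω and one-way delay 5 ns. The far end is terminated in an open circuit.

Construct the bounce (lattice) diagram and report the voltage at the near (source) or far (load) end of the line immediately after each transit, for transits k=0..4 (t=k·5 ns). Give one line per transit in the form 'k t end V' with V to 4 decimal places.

0 0 source 0.8571
1 5 load 1.7143
2 10 source 1.8367
3 15 load 1.9592
4 20 source 1.9767

Γ_L=1.000000, Γ_S=0.142857; launch V₁=2·150/350=0.857143
k=0 src: V=0.8571
k=1 load: inc=0.857143, refl=0.857143·1.000000=0.8571; V=0.000000+0.857143+0.857143=1.7143
k=2 src: inc=0.857143, refl=0.857143·0.142857=0.1224; V=0.857143+0.857143+0.122449=1.8367
k=3 load: inc=0.122449, refl=0.122449·1.000000=0.1224; V=1.714286+0.122449+0.122449=1.9592
k=4 src: inc=0.122449, refl=0.122449·0.142857=0.0175; V=1.836735+0.122449+0.017493=1.9767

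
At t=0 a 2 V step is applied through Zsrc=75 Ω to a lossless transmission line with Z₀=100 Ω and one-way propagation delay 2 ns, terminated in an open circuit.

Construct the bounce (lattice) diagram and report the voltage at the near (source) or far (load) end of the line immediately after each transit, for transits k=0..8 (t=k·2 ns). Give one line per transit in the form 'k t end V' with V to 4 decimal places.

0 0 source 1.1429
1 2 load 2.2857
2 4 source 2.1224
3 6 load 1.9592
4 8 source 1.9825
5 10 load 2.0058
6 12 source 2.0025
7 14 load 1.9992
8 16 source 1.9996

Γ_L=1.000000, Γ_S=-0.142857; launch V₁=2·100/175=1.142857
k=0 src: V=1.1429
k=1 load: inc=1.142857, refl=1.142857·1.000000=1.1429; V=0.000000+1.142857+1.142857=2.2857
k=2 src: inc=1.142857, refl=1.142857·-0.142857=-0.1633; V=1.142857+1.142857+-0.163265=2.1224
k=3 load: inc=-0.163265, refl=-0.163265·1.000000=-0.1633; V=2.285714+-0.163265+-0.163265=1.9592
k=4 src: inc=-0.163265, refl=-0.163265·-0.142857=0.0233; V=2.122449+-0.163265+0.023324=1.9825
k=5 load: inc=0.023324, refl=0.023324·1.000000=0.0233; V=1.959184+0.023324+0.023324=2.0058
k=6 src: inc=0.023324, refl=0.023324·-0.142857=-0.0033; V=1.982507+0.023324+-0.003332=2.0025
k=7 load: inc=-0.003332, refl=-0.003332·1.000000=-0.0033; V=2.005831+-0.003332+-0.003332=1.9992
k=8 src: inc=-0.003332, refl=-0.003332·-0.142857=0.0005; V=2.002499+-0.003332+0.000476=1.9996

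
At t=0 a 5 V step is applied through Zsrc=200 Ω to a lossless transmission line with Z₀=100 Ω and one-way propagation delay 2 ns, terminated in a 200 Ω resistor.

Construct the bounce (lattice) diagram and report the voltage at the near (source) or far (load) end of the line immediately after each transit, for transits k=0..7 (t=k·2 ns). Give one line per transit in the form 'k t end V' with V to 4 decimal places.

0 0 source 1.6667
1 2 load 2.2222
2 4 source 2.4074
3 6 load 2.4691
4 8 source 2.4897
5 10 load 2.4966
6 12 source 2.4989
7 14 load 2.4996

Γ_L=0.333333, Γ_S=0.333333; launch V₁=5·100/300=1.666667
k=0 src: V=1.6667
k=1 load: inc=1.666667, refl=1.666667·0.333333=0.5556; V=0.000000+1.666667+0.555556=2.2222
k=2 src: inc=0.555556, refl=0.555556·0.333333=0.1852; V=1.666667+0.555556+0.185185=2.4074
k=3 load: inc=0.185185, refl=0.185185·0.333333=0.0617; V=2.222222+0.185185+0.061728=2.4691
k=4 src: inc=0.061728, refl=0.061728·0.333333=0.0206; V=2.407407+0.061728+0.020576=2.4897
k=5 load: inc=0.020576, refl=0.020576·0.333333=0.0069; V=2.469136+0.020576+0.006859=2.4966
k=6 src: inc=0.006859, refl=0.006859·0.333333=0.0023; V=2.489712+0.006859+0.002286=2.4989
k=7 load: inc=0.002286, refl=0.002286·0.333333=0.0008; V=2.496571+0.002286+0.000762=2.4996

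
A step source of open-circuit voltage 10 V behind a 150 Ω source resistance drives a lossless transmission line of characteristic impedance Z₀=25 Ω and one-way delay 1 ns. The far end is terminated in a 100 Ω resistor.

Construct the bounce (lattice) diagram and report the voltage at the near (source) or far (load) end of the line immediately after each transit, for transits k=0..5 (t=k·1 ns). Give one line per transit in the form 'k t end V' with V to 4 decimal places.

0 0 source 1.4286
1 1 load 2.2857
2 2 source 2.8980
3 3 load 3.2653
4 4 source 3.5277
5 5 load 3.6851

Γ_L=0.600000, Γ_S=0.714286; launch V₁=10·25/175=1.428571
k=0 src: V=1.4286
k=1 load: inc=1.428571, refl=1.428571·0.600000=0.8571; V=0.000000+1.428571+0.857143=2.2857
k=2 src: inc=0.857143, refl=0.857143·0.714286=0.6122; V=1.428571+0.857143+0.612245=2.8980
k=3 load: inc=0.612245, refl=0.612245·0.600000=0.3673; V=2.285714+0.612245+0.367347=3.2653
k=4 src: inc=0.367347, refl=0.367347·0.714286=0.2624; V=2.897959+0.367347+0.262391=3.5277
k=5 load: inc=0.262391, refl=0.262391·0.600000=0.1574; V=3.265306+0.262391+0.157434=3.6851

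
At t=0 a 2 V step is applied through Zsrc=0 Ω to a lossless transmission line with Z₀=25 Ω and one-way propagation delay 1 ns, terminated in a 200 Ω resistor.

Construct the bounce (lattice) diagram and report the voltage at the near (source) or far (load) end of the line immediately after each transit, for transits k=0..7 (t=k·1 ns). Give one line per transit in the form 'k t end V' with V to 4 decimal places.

Γ_L=0.777778, Γ_S=-1.000000; launch V₁=2·25/25=2.000000
k=0 src: V=2.0000
k=1 load: inc=2.000000, refl=2.000000·0.777778=1.5556; V=0.000000+2.000000+1.555556=3.5556
k=2 src: inc=1.555556, refl=1.555556·-1.000000=-1.5556; V=2.000000+1.555556+-1.555556=2.0000
k=3 load: inc=-1.555556, refl=-1.555556·0.777778=-1.2099; V=3.555556+-1.555556+-1.209877=0.7901
k=4 src: inc=-1.209877, refl=-1.209877·-1.000000=1.2099; V=2.000000+-1.209877+1.209877=2.0000
k=5 load: inc=1.209877, refl=1.209877·0.777778=0.9410; V=0.790123+1.209877+0.941015=2.9410
k=6 src: inc=0.941015, refl=0.941015·-1.000000=-0.9410; V=2.000000+0.941015+-0.941015=2.0000
k=7 load: inc=-0.941015, refl=-0.941015·0.777778=-0.7319; V=2.941015+-0.941015+-0.731901=1.2681

0 0 source 2.0000
1 1 load 3.5556
2 2 source 2.0000
3 3 load 0.7901
4 4 source 2.0000
5 5 load 2.9410
6 6 source 2.0000
7 7 load 1.2681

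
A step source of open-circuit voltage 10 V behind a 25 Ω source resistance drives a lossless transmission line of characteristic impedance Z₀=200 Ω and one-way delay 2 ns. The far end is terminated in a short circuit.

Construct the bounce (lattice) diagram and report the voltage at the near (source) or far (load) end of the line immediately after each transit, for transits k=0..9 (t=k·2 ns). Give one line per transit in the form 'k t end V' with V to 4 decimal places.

0 0 source 8.8889
1 2 load 0.0000
2 4 source 6.9136
3 6 load 0.0000
4 8 source 5.3772
5 10 load 0.0000
6 12 source 4.1823
7 14 load 0.0000
8 16 source 3.2529
9 18 load 0.0000

Γ_L=-1.000000, Γ_S=-0.777778; launch V₁=10·200/225=8.888889
k=0 src: V=8.8889
k=1 load: inc=8.888889, refl=8.888889·-1.000000=-8.8889; V=0.000000+8.888889+-8.888889=0.0000
k=2 src: inc=-8.888889, refl=-8.888889·-0.777778=6.9136; V=8.888889+-8.888889+6.913580=6.9136
k=3 load: inc=6.913580, refl=6.913580·-1.000000=-6.9136; V=0.000000+6.913580+-6.913580=0.0000
k=4 src: inc=-6.913580, refl=-6.913580·-0.777778=5.3772; V=6.913580+-6.913580+5.377229=5.3772
k=5 load: inc=5.377229, refl=5.377229·-1.000000=-5.3772; V=0.000000+5.377229+-5.377229=0.0000
k=6 src: inc=-5.377229, refl=-5.377229·-0.777778=4.1823; V=5.377229+-5.377229+4.182289=4.1823
k=7 load: inc=4.182289, refl=4.182289·-1.000000=-4.1823; V=0.000000+4.182289+-4.182289=0.0000
k=8 src: inc=-4.182289, refl=-4.182289·-0.777778=3.2529; V=4.182289+-4.182289+3.252892=3.2529
k=9 load: inc=3.252892, refl=3.252892·-1.000000=-3.2529; V=0.000000+3.252892+-3.252892=0.0000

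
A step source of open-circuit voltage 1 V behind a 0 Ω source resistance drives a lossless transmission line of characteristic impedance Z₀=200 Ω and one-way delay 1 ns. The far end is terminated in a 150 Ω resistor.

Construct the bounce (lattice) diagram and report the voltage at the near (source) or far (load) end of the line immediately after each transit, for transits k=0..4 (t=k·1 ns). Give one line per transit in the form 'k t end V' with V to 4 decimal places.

0 0 source 1.0000
1 1 load 0.8571
2 2 source 1.0000
3 3 load 0.9796
4 4 source 1.0000

Γ_L=-0.142857, Γ_S=-1.000000; launch V₁=1·200/200=1.000000
k=0 src: V=1.0000
k=1 load: inc=1.000000, refl=1.000000·-0.142857=-0.1429; V=0.000000+1.000000+-0.142857=0.8571
k=2 src: inc=-0.142857, refl=-0.142857·-1.000000=0.1429; V=1.000000+-0.142857+0.142857=1.0000
k=3 load: inc=0.142857, refl=0.142857·-0.142857=-0.0204; V=0.857143+0.142857+-0.020408=0.9796
k=4 src: inc=-0.020408, refl=-0.020408·-1.000000=0.0204; V=1.000000+-0.020408+0.020408=1.0000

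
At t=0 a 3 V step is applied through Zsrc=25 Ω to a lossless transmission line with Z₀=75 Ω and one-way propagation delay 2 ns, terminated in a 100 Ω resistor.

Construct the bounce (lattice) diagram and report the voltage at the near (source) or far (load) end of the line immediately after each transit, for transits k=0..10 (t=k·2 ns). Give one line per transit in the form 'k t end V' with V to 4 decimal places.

Γ_L=0.142857, Γ_S=-0.500000; launch V₁=3·75/100=2.250000
k=0 src: V=2.2500
k=1 load: inc=2.250000, refl=2.250000·0.142857=0.3214; V=0.000000+2.250000+0.321429=2.5714
k=2 src: inc=0.321429, refl=0.321429·-0.500000=-0.1607; V=2.250000+0.321429+-0.160714=2.4107
k=3 load: inc=-0.160714, refl=-0.160714·0.142857=-0.0230; V=2.571429+-0.160714+-0.022959=2.3878
k=4 src: inc=-0.022959, refl=-0.022959·-0.500000=0.0115; V=2.410714+-0.022959+0.011480=2.3992
k=5 load: inc=0.011480, refl=0.011480·0.142857=0.0016; V=2.387755+0.011480+0.001640=2.4009
k=6 src: inc=0.001640, refl=0.001640·-0.500000=-0.0008; V=2.399235+0.001640+-0.000820=2.4001
k=7 load: inc=-0.000820, refl=-0.000820·0.142857=-0.0001; V=2.400875+-0.000820+-0.000117=2.3999
k=8 src: inc=-0.000117, refl=-0.000117·-0.500000=0.0001; V=2.400055+-0.000117+0.000059=2.4000
k=9 load: inc=0.000059, refl=0.000059·0.142857=0.0000; V=2.399938+0.000059+0.000008=2.4000
k=10 src: inc=0.000008, refl=0.000008·-0.500000=-0.0000; V=2.399996+0.000008+-0.000004=2.4000

0 0 source 2.2500
1 2 load 2.5714
2 4 source 2.4107
3 6 load 2.3878
4 8 source 2.3992
5 10 load 2.4009
6 12 source 2.4001
7 14 load 2.3999
8 16 source 2.4000
9 18 load 2.4000
10 20 source 2.4000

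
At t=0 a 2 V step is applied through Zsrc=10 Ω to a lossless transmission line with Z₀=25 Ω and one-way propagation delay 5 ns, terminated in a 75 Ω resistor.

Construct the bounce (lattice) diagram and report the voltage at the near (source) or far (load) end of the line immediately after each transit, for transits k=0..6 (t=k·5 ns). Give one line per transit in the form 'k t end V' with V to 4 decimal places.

0 0 source 1.4286
1 5 load 2.1429
2 10 source 1.8367
3 15 load 1.6837
4 20 source 1.7493
5 25 load 1.7821
6 30 source 1.7680

Γ_L=0.500000, Γ_S=-0.428571; launch V₁=2·25/35=1.428571
k=0 src: V=1.4286
k=1 load: inc=1.428571, refl=1.428571·0.500000=0.7143; V=0.000000+1.428571+0.714286=2.1429
k=2 src: inc=0.714286, refl=0.714286·-0.428571=-0.3061; V=1.428571+0.714286+-0.306122=1.8367
k=3 load: inc=-0.306122, refl=-0.306122·0.500000=-0.1531; V=2.142857+-0.306122+-0.153061=1.6837
k=4 src: inc=-0.153061, refl=-0.153061·-0.428571=0.0656; V=1.836735+-0.153061+0.065598=1.7493
k=5 load: inc=0.065598, refl=0.065598·0.500000=0.0328; V=1.683673+0.065598+0.032799=1.7821
k=6 src: inc=0.032799, refl=0.032799·-0.428571=-0.0141; V=1.749271+0.032799+-0.014057=1.7680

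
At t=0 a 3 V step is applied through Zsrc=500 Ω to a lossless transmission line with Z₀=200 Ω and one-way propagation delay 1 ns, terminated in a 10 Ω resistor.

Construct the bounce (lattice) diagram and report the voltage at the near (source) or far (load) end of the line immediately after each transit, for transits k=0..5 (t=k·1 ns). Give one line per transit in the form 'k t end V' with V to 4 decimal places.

0 0 source 0.8571
1 1 load 0.0816
2 2 source -0.2507
3 3 load 0.0500
4 4 source 0.1789
5 5 load 0.0623

Γ_L=-0.904762, Γ_S=0.428571; launch V₁=3·200/700=0.857143
k=0 src: V=0.8571
k=1 load: inc=0.857143, refl=0.857143·-0.904762=-0.7755; V=0.000000+0.857143+-0.775510=0.0816
k=2 src: inc=-0.775510, refl=-0.775510·0.428571=-0.3324; V=0.857143+-0.775510+-0.332362=-0.2507
k=3 load: inc=-0.332362, refl=-0.332362·-0.904762=0.3007; V=0.081633+-0.332362+0.300708=0.0500
k=4 src: inc=0.300708, refl=0.300708·0.428571=0.1289; V=-0.250729+0.300708+0.128875=0.1789
k=5 load: inc=0.128875, refl=0.128875·-0.904762=-0.1166; V=0.049979+0.128875+-0.116601=0.0623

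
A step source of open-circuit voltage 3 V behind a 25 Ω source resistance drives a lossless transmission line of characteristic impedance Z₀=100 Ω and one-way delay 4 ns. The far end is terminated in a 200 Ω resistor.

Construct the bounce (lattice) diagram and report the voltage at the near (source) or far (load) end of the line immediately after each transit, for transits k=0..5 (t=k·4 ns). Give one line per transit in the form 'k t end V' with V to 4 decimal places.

0 0 source 2.4000
1 4 load 3.2000
2 8 source 2.7200
3 12 load 2.5600
4 16 source 2.6560
5 20 load 2.6880

Γ_L=0.333333, Γ_S=-0.600000; launch V₁=3·100/125=2.400000
k=0 src: V=2.4000
k=1 load: inc=2.400000, refl=2.400000·0.333333=0.8000; V=0.000000+2.400000+0.800000=3.2000
k=2 src: inc=0.800000, refl=0.800000·-0.600000=-0.4800; V=2.400000+0.800000+-0.480000=2.7200
k=3 load: inc=-0.480000, refl=-0.480000·0.333333=-0.1600; V=3.200000+-0.480000+-0.160000=2.5600
k=4 src: inc=-0.160000, refl=-0.160000·-0.600000=0.0960; V=2.720000+-0.160000+0.096000=2.6560
k=5 load: inc=0.096000, refl=0.096000·0.333333=0.0320; V=2.560000+0.096000+0.032000=2.6880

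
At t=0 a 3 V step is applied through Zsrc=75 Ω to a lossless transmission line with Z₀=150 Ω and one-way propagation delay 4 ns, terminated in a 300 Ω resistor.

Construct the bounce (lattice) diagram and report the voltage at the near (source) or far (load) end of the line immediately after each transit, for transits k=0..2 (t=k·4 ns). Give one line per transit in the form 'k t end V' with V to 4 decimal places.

Γ_L=0.333333, Γ_S=-0.333333; launch V₁=3·150/225=2.000000
k=0 src: V=2.0000
k=1 load: inc=2.000000, refl=2.000000·0.333333=0.6667; V=0.000000+2.000000+0.666667=2.6667
k=2 src: inc=0.666667, refl=0.666667·-0.333333=-0.2222; V=2.000000+0.666667+-0.222222=2.4444

0 0 source 2.0000
1 4 load 2.6667
2 8 source 2.4444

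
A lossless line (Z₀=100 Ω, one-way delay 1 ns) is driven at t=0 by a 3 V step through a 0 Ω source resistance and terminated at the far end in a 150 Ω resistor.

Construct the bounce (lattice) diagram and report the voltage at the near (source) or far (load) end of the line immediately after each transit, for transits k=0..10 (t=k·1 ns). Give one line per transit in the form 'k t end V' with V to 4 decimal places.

Γ_L=0.200000, Γ_S=-1.000000; launch V₁=3·100/100=3.000000
k=0 src: V=3.0000
k=1 load: inc=3.000000, refl=3.000000·0.200000=0.6000; V=0.000000+3.000000+0.600000=3.6000
k=2 src: inc=0.600000, refl=0.600000·-1.000000=-0.6000; V=3.000000+0.600000+-0.600000=3.0000
k=3 load: inc=-0.600000, refl=-0.600000·0.200000=-0.1200; V=3.600000+-0.600000+-0.120000=2.8800
k=4 src: inc=-0.120000, refl=-0.120000·-1.000000=0.1200; V=3.000000+-0.120000+0.120000=3.0000
k=5 load: inc=0.120000, refl=0.120000·0.200000=0.0240; V=2.880000+0.120000+0.024000=3.0240
k=6 src: inc=0.024000, refl=0.024000·-1.000000=-0.0240; V=3.000000+0.024000+-0.024000=3.0000
k=7 load: inc=-0.024000, refl=-0.024000·0.200000=-0.0048; V=3.024000+-0.024000+-0.004800=2.9952
k=8 src: inc=-0.004800, refl=-0.004800·-1.000000=0.0048; V=3.000000+-0.004800+0.004800=3.0000
k=9 load: inc=0.004800, refl=0.004800·0.200000=0.0010; V=2.995200+0.004800+0.000960=3.0010
k=10 src: inc=0.000960, refl=0.000960·-1.000000=-0.0010; V=3.000000+0.000960+-0.000960=3.0000

0 0 source 3.0000
1 1 load 3.6000
2 2 source 3.0000
3 3 load 2.8800
4 4 source 3.0000
5 5 load 3.0240
6 6 source 3.0000
7 7 load 2.9952
8 8 source 3.0000
9 9 load 3.0010
10 10 source 3.0000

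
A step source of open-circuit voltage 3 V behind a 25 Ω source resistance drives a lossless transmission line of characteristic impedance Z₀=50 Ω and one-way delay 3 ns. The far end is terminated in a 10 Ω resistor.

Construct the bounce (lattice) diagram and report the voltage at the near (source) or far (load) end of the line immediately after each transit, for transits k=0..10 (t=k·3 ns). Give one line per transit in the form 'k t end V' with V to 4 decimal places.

0 0 source 2.0000
1 3 load 0.6667
2 6 source 1.1111
3 9 load 0.8148
4 12 source 0.9136
5 15 load 0.8477
6 18 source 0.8697
7 21 load 0.8551
8 24 source 0.8599
9 27 load 0.8567
10 30 source 0.8578

Γ_L=-0.666667, Γ_S=-0.333333; launch V₁=3·50/75=2.000000
k=0 src: V=2.0000
k=1 load: inc=2.000000, refl=2.000000·-0.666667=-1.3333; V=0.000000+2.000000+-1.333333=0.6667
k=2 src: inc=-1.333333, refl=-1.333333·-0.333333=0.4444; V=2.000000+-1.333333+0.444444=1.1111
k=3 load: inc=0.444444, refl=0.444444·-0.666667=-0.2963; V=0.666667+0.444444+-0.296296=0.8148
k=4 src: inc=-0.296296, refl=-0.296296·-0.333333=0.0988; V=1.111111+-0.296296+0.098765=0.9136
k=5 load: inc=0.098765, refl=0.098765·-0.666667=-0.0658; V=0.814815+0.098765+-0.065844=0.8477
k=6 src: inc=-0.065844, refl=-0.065844·-0.333333=0.0219; V=0.913580+-0.065844+0.021948=0.8697
k=7 load: inc=0.021948, refl=0.021948·-0.666667=-0.0146; V=0.847737+0.021948+-0.014632=0.8551
k=8 src: inc=-0.014632, refl=-0.014632·-0.333333=0.0049; V=0.869684+-0.014632+0.004877=0.8599
k=9 load: inc=0.004877, refl=0.004877·-0.666667=-0.0033; V=0.855053+0.004877+-0.003252=0.8567
k=10 src: inc=-0.003252, refl=-0.003252·-0.333333=0.0011; V=0.859930+-0.003252+0.001084=0.8578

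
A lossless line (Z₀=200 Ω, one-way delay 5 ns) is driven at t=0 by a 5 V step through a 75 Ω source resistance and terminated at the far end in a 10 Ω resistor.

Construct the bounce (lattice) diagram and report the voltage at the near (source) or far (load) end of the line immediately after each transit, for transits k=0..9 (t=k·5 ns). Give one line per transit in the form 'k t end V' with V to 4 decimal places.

Γ_L=-0.904762, Γ_S=-0.454545; launch V₁=5·200/275=3.636364
k=0 src: V=3.6364
k=1 load: inc=3.636364, refl=3.636364·-0.904762=-3.2900; V=0.000000+3.636364+-3.290043=0.3463
k=2 src: inc=-3.290043, refl=-3.290043·-0.454545=1.4955; V=3.636364+-3.290043+1.495474=1.8418
k=3 load: inc=1.495474, refl=1.495474·-0.904762=-1.3530; V=0.346320+1.495474+-1.353048=0.4887
k=4 src: inc=-1.353048, refl=-1.353048·-0.454545=0.6150; V=1.841795+-1.353048+0.615022=1.1038
k=5 load: inc=0.615022, refl=0.615022·-0.904762=-0.5564; V=0.488746+0.615022+-0.556448=0.5473
k=6 src: inc=-0.556448, refl=-0.556448·-0.454545=0.2529; V=1.103768+-0.556448+0.252931=0.8003
k=7 load: inc=0.252931, refl=0.252931·-0.904762=-0.2288; V=0.547320+0.252931+-0.228842=0.5714
k=8 src: inc=-0.228842, refl=-0.228842·-0.454545=0.1040; V=0.800251+-0.228842+0.104019=0.6754
k=9 load: inc=0.104019, refl=0.104019·-0.904762=-0.0941; V=0.571409+0.104019+-0.094113=0.5813

0 0 source 3.6364
1 5 load 0.3463
2 10 source 1.8418
3 15 load 0.4887
4 20 source 1.1038
5 25 load 0.5473
6 30 source 0.8003
7 35 load 0.5714
8 40 source 0.6754
9 45 load 0.5813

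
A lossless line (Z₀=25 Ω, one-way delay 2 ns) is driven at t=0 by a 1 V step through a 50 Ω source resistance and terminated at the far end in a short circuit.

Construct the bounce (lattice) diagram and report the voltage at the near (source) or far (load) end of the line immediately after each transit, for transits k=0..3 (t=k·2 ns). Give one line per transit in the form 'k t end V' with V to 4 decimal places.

Γ_L=-1.000000, Γ_S=0.333333; launch V₁=1·25/75=0.333333
k=0 src: V=0.3333
k=1 load: inc=0.333333, refl=0.333333·-1.000000=-0.3333; V=0.000000+0.333333+-0.333333=0.0000
k=2 src: inc=-0.333333, refl=-0.333333·0.333333=-0.1111; V=0.333333+-0.333333+-0.111111=-0.1111
k=3 load: inc=-0.111111, refl=-0.111111·-1.000000=0.1111; V=0.000000+-0.111111+0.111111=0.0000

0 0 source 0.3333
1 2 load 0.0000
2 4 source -0.1111
3 6 load 0.0000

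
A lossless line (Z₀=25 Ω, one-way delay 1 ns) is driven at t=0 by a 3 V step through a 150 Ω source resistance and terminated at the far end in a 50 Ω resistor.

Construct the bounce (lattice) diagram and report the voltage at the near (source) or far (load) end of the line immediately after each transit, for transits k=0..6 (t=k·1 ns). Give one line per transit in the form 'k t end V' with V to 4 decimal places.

0 0 source 0.4286
1 1 load 0.5714
2 2 source 0.6735
3 3 load 0.7075
4 4 source 0.7318
5 5 load 0.7399
6 6 source 0.7457

Γ_L=0.333333, Γ_S=0.714286; launch V₁=3·25/175=0.428571
k=0 src: V=0.4286
k=1 load: inc=0.428571, refl=0.428571·0.333333=0.1429; V=0.000000+0.428571+0.142857=0.5714
k=2 src: inc=0.142857, refl=0.142857·0.714286=0.1020; V=0.428571+0.142857+0.102041=0.6735
k=3 load: inc=0.102041, refl=0.102041·0.333333=0.0340; V=0.571429+0.102041+0.034014=0.7075
k=4 src: inc=0.034014, refl=0.034014·0.714286=0.0243; V=0.673469+0.034014+0.024295=0.7318
k=5 load: inc=0.024295, refl=0.024295·0.333333=0.0081; V=0.707483+0.024295+0.008098=0.7399
k=6 src: inc=0.008098, refl=0.008098·0.714286=0.0058; V=0.731778+0.008098+0.005785=0.7457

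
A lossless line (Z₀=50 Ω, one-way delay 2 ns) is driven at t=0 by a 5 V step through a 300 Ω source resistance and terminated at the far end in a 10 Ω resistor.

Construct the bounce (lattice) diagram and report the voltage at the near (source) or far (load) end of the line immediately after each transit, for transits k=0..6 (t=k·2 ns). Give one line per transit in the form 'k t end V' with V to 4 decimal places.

0 0 source 0.7143
1 2 load 0.2381
2 4 source -0.1020
3 6 load 0.1247
4 8 source 0.2867
5 10 load 0.1787
6 12 source 0.1016

Γ_L=-0.666667, Γ_S=0.714286; launch V₁=5·50/350=0.714286
k=0 src: V=0.7143
k=1 load: inc=0.714286, refl=0.714286·-0.666667=-0.4762; V=0.000000+0.714286+-0.476190=0.2381
k=2 src: inc=-0.476190, refl=-0.476190·0.714286=-0.3401; V=0.714286+-0.476190+-0.340136=-0.1020
k=3 load: inc=-0.340136, refl=-0.340136·-0.666667=0.2268; V=0.238095+-0.340136+0.226757=0.1247
k=4 src: inc=0.226757, refl=0.226757·0.714286=0.1620; V=-0.102041+0.226757+0.161970=0.2867
k=5 load: inc=0.161970, refl=0.161970·-0.666667=-0.1080; V=0.124717+0.161970+-0.107980=0.1787
k=6 src: inc=-0.107980, refl=-0.107980·0.714286=-0.0771; V=0.286686+-0.107980+-0.077128=0.1016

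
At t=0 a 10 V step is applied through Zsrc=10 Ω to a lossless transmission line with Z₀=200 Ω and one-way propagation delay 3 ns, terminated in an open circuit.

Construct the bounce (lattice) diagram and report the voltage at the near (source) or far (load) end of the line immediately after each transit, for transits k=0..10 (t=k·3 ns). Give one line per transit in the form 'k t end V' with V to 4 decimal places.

Γ_L=1.000000, Γ_S=-0.904762; launch V₁=10·200/210=9.523810
k=0 src: V=9.5238
k=1 load: inc=9.523810, refl=9.523810·1.000000=9.5238; V=0.000000+9.523810+9.523810=19.0476
k=2 src: inc=9.523810, refl=9.523810·-0.904762=-8.6168; V=9.523810+9.523810+-8.616780=10.4308
k=3 load: inc=-8.616780, refl=-8.616780·1.000000=-8.6168; V=19.047619+-8.616780+-8.616780=1.8141
k=4 src: inc=-8.616780, refl=-8.616780·-0.904762=7.7961; V=10.430839+-8.616780+7.796134=9.6102
k=5 load: inc=7.796134, refl=7.796134·1.000000=7.7961; V=1.814059+7.796134+7.796134=17.4063
k=6 src: inc=7.796134, refl=7.796134·-0.904762=-7.0536; V=9.610193+7.796134+-7.053645=10.3527
k=7 load: inc=-7.053645, refl=-7.053645·1.000000=-7.0536; V=17.406328+-7.053645+-7.053645=3.2990
k=8 src: inc=-7.053645, refl=-7.053645·-0.904762=6.3819; V=10.352682+-7.053645+6.381870=9.6809
k=9 load: inc=6.381870, refl=6.381870·1.000000=6.3819; V=3.299037+6.381870+6.381870=16.0628
k=10 src: inc=6.381870, refl=6.381870·-0.904762=-5.7741; V=9.680907+6.381870+-5.774072=10.2887

0 0 source 9.5238
1 3 load 19.0476
2 6 source 10.4308
3 9 load 1.8141
4 12 source 9.6102
5 15 load 17.4063
6 18 source 10.3527
7 21 load 3.2990
8 24 source 9.6809
9 27 load 16.0628
10 30 source 10.2887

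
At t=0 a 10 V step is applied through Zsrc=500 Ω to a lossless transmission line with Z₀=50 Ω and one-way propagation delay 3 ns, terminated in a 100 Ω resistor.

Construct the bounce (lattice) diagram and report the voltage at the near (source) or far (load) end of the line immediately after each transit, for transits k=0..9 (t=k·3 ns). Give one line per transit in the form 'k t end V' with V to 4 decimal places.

0 0 source 0.9091
1 3 load 1.2121
2 6 source 1.4601
3 9 load 1.5427
4 12 source 1.6103
5 15 load 1.6329
6 18 source 1.6513
7 21 load 1.6574
8 24 source 1.6625
9 27 load 1.6642

Γ_L=0.333333, Γ_S=0.818182; launch V₁=10·50/550=0.909091
k=0 src: V=0.9091
k=1 load: inc=0.909091, refl=0.909091·0.333333=0.3030; V=0.000000+0.909091+0.303030=1.2121
k=2 src: inc=0.303030, refl=0.303030·0.818182=0.2479; V=0.909091+0.303030+0.247934=1.4601
k=3 load: inc=0.247934, refl=0.247934·0.333333=0.0826; V=1.212121+0.247934+0.082645=1.5427
k=4 src: inc=0.082645, refl=0.082645·0.818182=0.0676; V=1.460055+0.082645+0.067618=1.6103
k=5 load: inc=0.067618, refl=0.067618·0.333333=0.0225; V=1.542700+0.067618+0.022539=1.6329
k=6 src: inc=0.022539, refl=0.022539·0.818182=0.0184; V=1.610318+0.022539+0.018441=1.6513
k=7 load: inc=0.018441, refl=0.018441·0.333333=0.0061; V=1.632858+0.018441+0.006147=1.6574
k=8 src: inc=0.006147, refl=0.006147·0.818182=0.0050; V=1.651299+0.006147+0.005029=1.6625
k=9 load: inc=0.005029, refl=0.005029·0.333333=0.0017; V=1.657446+0.005029+0.001676=1.6642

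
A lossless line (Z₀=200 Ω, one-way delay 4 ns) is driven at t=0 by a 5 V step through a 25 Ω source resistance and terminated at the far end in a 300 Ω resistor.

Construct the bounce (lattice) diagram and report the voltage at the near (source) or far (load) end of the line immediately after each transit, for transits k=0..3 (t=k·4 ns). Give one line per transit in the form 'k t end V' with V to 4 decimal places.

Γ_L=0.200000, Γ_S=-0.777778; launch V₁=5·200/225=4.444444
k=0 src: V=4.4444
k=1 load: inc=4.444444, refl=4.444444·0.200000=0.8889; V=0.000000+4.444444+0.888889=5.3333
k=2 src: inc=0.888889, refl=0.888889·-0.777778=-0.6914; V=4.444444+0.888889+-0.691358=4.6420
k=3 load: inc=-0.691358, refl=-0.691358·0.200000=-0.1383; V=5.333333+-0.691358+-0.138272=4.5037

0 0 source 4.4444
1 4 load 5.3333
2 8 source 4.6420
3 12 load 4.5037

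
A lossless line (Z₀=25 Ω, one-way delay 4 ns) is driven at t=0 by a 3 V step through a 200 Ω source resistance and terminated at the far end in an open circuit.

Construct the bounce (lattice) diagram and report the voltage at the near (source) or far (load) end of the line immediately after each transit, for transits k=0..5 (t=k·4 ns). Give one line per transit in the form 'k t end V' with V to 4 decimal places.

0 0 source 0.3333
1 4 load 0.6667
2 8 source 0.9259
3 12 load 1.1852
4 16 source 1.3868
5 20 load 1.5885

Γ_L=1.000000, Γ_S=0.777778; launch V₁=3·25/225=0.333333
k=0 src: V=0.3333
k=1 load: inc=0.333333, refl=0.333333·1.000000=0.3333; V=0.000000+0.333333+0.333333=0.6667
k=2 src: inc=0.333333, refl=0.333333·0.777778=0.2593; V=0.333333+0.333333+0.259259=0.9259
k=3 load: inc=0.259259, refl=0.259259·1.000000=0.2593; V=0.666667+0.259259+0.259259=1.1852
k=4 src: inc=0.259259, refl=0.259259·0.777778=0.2016; V=0.925926+0.259259+0.201646=1.3868
k=5 load: inc=0.201646, refl=0.201646·1.000000=0.2016; V=1.185185+0.201646+0.201646=1.5885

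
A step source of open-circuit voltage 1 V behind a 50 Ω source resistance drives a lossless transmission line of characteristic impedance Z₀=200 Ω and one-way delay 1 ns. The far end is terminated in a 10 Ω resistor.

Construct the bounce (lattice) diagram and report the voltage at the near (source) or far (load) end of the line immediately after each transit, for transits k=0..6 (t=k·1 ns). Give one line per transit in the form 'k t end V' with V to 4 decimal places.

Γ_L=-0.904762, Γ_S=-0.600000; launch V₁=1·200/250=0.800000
k=0 src: V=0.8000
k=1 load: inc=0.800000, refl=0.800000·-0.904762=-0.7238; V=0.000000+0.800000+-0.723810=0.0762
k=2 src: inc=-0.723810, refl=-0.723810·-0.600000=0.4343; V=0.800000+-0.723810+0.434286=0.5105
k=3 load: inc=0.434286, refl=0.434286·-0.904762=-0.3929; V=0.076190+0.434286+-0.392925=0.1176
k=4 src: inc=-0.392925, refl=-0.392925·-0.600000=0.2358; V=0.510476+-0.392925+0.235755=0.3533
k=5 load: inc=0.235755, refl=0.235755·-0.904762=-0.2133; V=0.117551+0.235755+-0.213302=0.1400
k=6 src: inc=-0.213302, refl=-0.213302·-0.600000=0.1280; V=0.353306+-0.213302+0.127981=0.2680

0 0 source 0.8000
1 1 load 0.0762
2 2 source 0.5105
3 3 load 0.1176
4 4 source 0.3533
5 5 load 0.1400
6 6 source 0.2680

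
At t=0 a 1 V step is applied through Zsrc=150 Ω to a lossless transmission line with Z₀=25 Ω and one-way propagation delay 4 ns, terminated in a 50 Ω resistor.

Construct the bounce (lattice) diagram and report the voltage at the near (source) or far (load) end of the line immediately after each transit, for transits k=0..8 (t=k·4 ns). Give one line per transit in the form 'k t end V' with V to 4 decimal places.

Γ_L=0.333333, Γ_S=0.714286; launch V₁=1·25/175=0.142857
k=0 src: V=0.1429
k=1 load: inc=0.142857, refl=0.142857·0.333333=0.0476; V=0.000000+0.142857+0.047619=0.1905
k=2 src: inc=0.047619, refl=0.047619·0.714286=0.0340; V=0.142857+0.047619+0.034014=0.2245
k=3 load: inc=0.034014, refl=0.034014·0.333333=0.0113; V=0.190476+0.034014+0.011338=0.2358
k=4 src: inc=0.011338, refl=0.011338·0.714286=0.0081; V=0.224490+0.011338+0.008098=0.2439
k=5 load: inc=0.008098, refl=0.008098·0.333333=0.0027; V=0.235828+0.008098+0.002699=0.2466
k=6 src: inc=0.002699, refl=0.002699·0.714286=0.0019; V=0.243926+0.002699+0.001928=0.2486
k=7 load: inc=0.001928, refl=0.001928·0.333333=0.0006; V=0.246626+0.001928+0.000643=0.2492
k=8 src: inc=0.000643, refl=0.000643·0.714286=0.0005; V=0.248554+0.000643+0.000459=0.2497

0 0 source 0.1429
1 4 load 0.1905
2 8 source 0.2245
3 12 load 0.2358
4 16 source 0.2439
5 20 load 0.2466
6 24 source 0.2486
7 28 load 0.2492
8 32 source 0.2497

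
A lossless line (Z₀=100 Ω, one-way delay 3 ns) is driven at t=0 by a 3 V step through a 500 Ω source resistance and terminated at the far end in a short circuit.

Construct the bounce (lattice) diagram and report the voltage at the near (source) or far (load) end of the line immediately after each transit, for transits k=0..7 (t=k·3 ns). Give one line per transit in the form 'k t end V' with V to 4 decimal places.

Γ_L=-1.000000, Γ_S=0.666667; launch V₁=3·100/600=0.500000
k=0 src: V=0.5000
k=1 load: inc=0.500000, refl=0.500000·-1.000000=-0.5000; V=0.000000+0.500000+-0.500000=0.0000
k=2 src: inc=-0.500000, refl=-0.500000·0.666667=-0.3333; V=0.500000+-0.500000+-0.333333=-0.3333
k=3 load: inc=-0.333333, refl=-0.333333·-1.000000=0.3333; V=0.000000+-0.333333+0.333333=0.0000
k=4 src: inc=0.333333, refl=0.333333·0.666667=0.2222; V=-0.333333+0.333333+0.222222=0.2222
k=5 load: inc=0.222222, refl=0.222222·-1.000000=-0.2222; V=0.000000+0.222222+-0.222222=0.0000
k=6 src: inc=-0.222222, refl=-0.222222·0.666667=-0.1481; V=0.222222+-0.222222+-0.148148=-0.1481
k=7 load: inc=-0.148148, refl=-0.148148·-1.000000=0.1481; V=0.000000+-0.148148+0.148148=0.0000

0 0 source 0.5000
1 3 load 0.0000
2 6 source -0.3333
3 9 load 0.0000
4 12 source 0.2222
5 15 load 0.0000
6 18 source -0.1481
7 21 load 0.0000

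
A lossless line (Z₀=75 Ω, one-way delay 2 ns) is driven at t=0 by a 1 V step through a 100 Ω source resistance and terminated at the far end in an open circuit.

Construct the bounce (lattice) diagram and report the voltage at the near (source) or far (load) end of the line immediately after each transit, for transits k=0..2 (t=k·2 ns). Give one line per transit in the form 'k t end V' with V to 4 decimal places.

0 0 source 0.4286
1 2 load 0.8571
2 4 source 0.9184

Γ_L=1.000000, Γ_S=0.142857; launch V₁=1·75/175=0.428571
k=0 src: V=0.4286
k=1 load: inc=0.428571, refl=0.428571·1.000000=0.4286; V=0.000000+0.428571+0.428571=0.8571
k=2 src: inc=0.428571, refl=0.428571·0.142857=0.0612; V=0.428571+0.428571+0.061224=0.9184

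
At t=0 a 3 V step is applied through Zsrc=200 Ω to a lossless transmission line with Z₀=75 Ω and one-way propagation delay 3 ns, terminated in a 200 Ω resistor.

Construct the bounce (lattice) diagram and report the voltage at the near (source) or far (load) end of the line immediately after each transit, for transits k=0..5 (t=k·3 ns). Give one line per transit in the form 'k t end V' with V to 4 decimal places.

0 0 source 0.8182
1 3 load 1.1901
2 6 source 1.3591
3 9 load 1.4360
4 12 source 1.4709
5 15 load 1.4868

Γ_L=0.454545, Γ_S=0.454545; launch V₁=3·75/275=0.818182
k=0 src: V=0.8182
k=1 load: inc=0.818182, refl=0.818182·0.454545=0.3719; V=0.000000+0.818182+0.371901=1.1901
k=2 src: inc=0.371901, refl=0.371901·0.454545=0.1690; V=0.818182+0.371901+0.169046=1.3591
k=3 load: inc=0.169046, refl=0.169046·0.454545=0.0768; V=1.190083+0.169046+0.076839=1.4360
k=4 src: inc=0.076839, refl=0.076839·0.454545=0.0349; V=1.359128+0.076839+0.034927=1.4709
k=5 load: inc=0.034927, refl=0.034927·0.454545=0.0159; V=1.435967+0.034927+0.015876=1.4868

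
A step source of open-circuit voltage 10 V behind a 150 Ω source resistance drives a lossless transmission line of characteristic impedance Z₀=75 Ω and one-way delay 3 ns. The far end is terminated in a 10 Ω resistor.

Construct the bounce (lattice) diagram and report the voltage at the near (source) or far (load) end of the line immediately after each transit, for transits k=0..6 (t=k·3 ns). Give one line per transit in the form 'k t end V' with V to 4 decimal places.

Γ_L=-0.764706, Γ_S=0.333333; launch V₁=10·75/225=3.333333
k=0 src: V=3.3333
k=1 load: inc=3.333333, refl=3.333333·-0.764706=-2.5490; V=0.000000+3.333333+-2.549020=0.7843
k=2 src: inc=-2.549020, refl=-2.549020·0.333333=-0.8497; V=3.333333+-2.549020+-0.849673=-0.0654
k=3 load: inc=-0.849673, refl=-0.849673·-0.764706=0.6498; V=0.784314+-0.849673+0.649750=0.5844
k=4 src: inc=0.649750, refl=0.649750·0.333333=0.2166; V=-0.065359+0.649750+0.216583=0.8010
k=5 load: inc=0.216583, refl=0.216583·-0.764706=-0.1656; V=0.584391+0.216583+-0.165623=0.6354
k=6 src: inc=-0.165623, refl=-0.165623·0.333333=-0.0552; V=0.800974+-0.165623+-0.055208=0.5801

0 0 source 3.3333
1 3 load 0.7843
2 6 source -0.0654
3 9 load 0.5844
4 12 source 0.8010
5 15 load 0.6354
6 18 source 0.5801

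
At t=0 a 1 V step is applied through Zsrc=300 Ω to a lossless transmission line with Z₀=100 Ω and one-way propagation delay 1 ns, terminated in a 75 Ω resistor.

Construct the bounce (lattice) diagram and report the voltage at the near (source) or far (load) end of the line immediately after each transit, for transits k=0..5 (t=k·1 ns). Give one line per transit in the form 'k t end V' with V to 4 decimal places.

Γ_L=-0.142857, Γ_S=0.500000; launch V₁=1·100/400=0.250000
k=0 src: V=0.2500
k=1 load: inc=0.250000, refl=0.250000·-0.142857=-0.0357; V=0.000000+0.250000+-0.035714=0.2143
k=2 src: inc=-0.035714, refl=-0.035714·0.500000=-0.0179; V=0.250000+-0.035714+-0.017857=0.1964
k=3 load: inc=-0.017857, refl=-0.017857·-0.142857=0.0026; V=0.214286+-0.017857+0.002551=0.1990
k=4 src: inc=0.002551, refl=0.002551·0.500000=0.0013; V=0.196429+0.002551+0.001276=0.2003
k=5 load: inc=0.001276, refl=0.001276·-0.142857=-0.0002; V=0.198980+0.001276+-0.000182=0.2001

0 0 source 0.2500
1 1 load 0.2143
2 2 source 0.1964
3 3 load 0.1990
4 4 source 0.2003
5 5 load 0.2001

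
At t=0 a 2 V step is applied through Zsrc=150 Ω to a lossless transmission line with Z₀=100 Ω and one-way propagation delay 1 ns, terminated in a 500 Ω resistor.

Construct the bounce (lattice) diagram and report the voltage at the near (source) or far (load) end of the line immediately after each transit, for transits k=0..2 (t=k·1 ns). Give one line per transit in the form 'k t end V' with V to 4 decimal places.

0 0 source 0.8000
1 1 load 1.3333
2 2 source 1.4400

Γ_L=0.666667, Γ_S=0.200000; launch V₁=2·100/250=0.800000
k=0 src: V=0.8000
k=1 load: inc=0.800000, refl=0.800000·0.666667=0.5333; V=0.000000+0.800000+0.533333=1.3333
k=2 src: inc=0.533333, refl=0.533333·0.200000=0.1067; V=0.800000+0.533333+0.106667=1.4400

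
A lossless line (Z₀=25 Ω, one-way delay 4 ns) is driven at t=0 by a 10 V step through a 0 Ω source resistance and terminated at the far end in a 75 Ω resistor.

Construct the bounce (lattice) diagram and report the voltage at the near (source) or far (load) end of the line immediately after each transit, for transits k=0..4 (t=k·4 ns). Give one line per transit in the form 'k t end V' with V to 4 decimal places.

Γ_L=0.500000, Γ_S=-1.000000; launch V₁=10·25/25=10.000000
k=0 src: V=10.0000
k=1 load: inc=10.000000, refl=10.000000·0.500000=5.0000; V=0.000000+10.000000+5.000000=15.0000
k=2 src: inc=5.000000, refl=5.000000·-1.000000=-5.0000; V=10.000000+5.000000+-5.000000=10.0000
k=3 load: inc=-5.000000, refl=-5.000000·0.500000=-2.5000; V=15.000000+-5.000000+-2.500000=7.5000
k=4 src: inc=-2.500000, refl=-2.500000·-1.000000=2.5000; V=10.000000+-2.500000+2.500000=10.0000

0 0 source 10.0000
1 4 load 15.0000
2 8 source 10.0000
3 12 load 7.5000
4 16 source 10.0000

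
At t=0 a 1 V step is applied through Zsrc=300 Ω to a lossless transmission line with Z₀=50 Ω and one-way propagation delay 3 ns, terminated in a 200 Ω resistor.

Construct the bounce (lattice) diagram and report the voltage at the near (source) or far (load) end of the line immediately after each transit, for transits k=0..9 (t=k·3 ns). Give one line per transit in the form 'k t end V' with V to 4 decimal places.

Γ_L=0.600000, Γ_S=0.714286; launch V₁=1·50/350=0.142857
k=0 src: V=0.1429
k=1 load: inc=0.142857, refl=0.142857·0.600000=0.0857; V=0.000000+0.142857+0.085714=0.2286
k=2 src: inc=0.085714, refl=0.085714·0.714286=0.0612; V=0.142857+0.085714+0.061224=0.2898
k=3 load: inc=0.061224, refl=0.061224·0.600000=0.0367; V=0.228571+0.061224+0.036735=0.3265
k=4 src: inc=0.036735, refl=0.036735·0.714286=0.0262; V=0.289796+0.036735+0.026239=0.3528
k=5 load: inc=0.026239, refl=0.026239·0.600000=0.0157; V=0.326531+0.026239+0.015743=0.3685
k=6 src: inc=0.015743, refl=0.015743·0.714286=0.0112; V=0.352770+0.015743+0.011245=0.3798
k=7 load: inc=0.011245, refl=0.011245·0.600000=0.0067; V=0.368513+0.011245+0.006747=0.3865
k=8 src: inc=0.006747, refl=0.006747·0.714286=0.0048; V=0.379758+0.006747+0.004819=0.3913
k=9 load: inc=0.004819, refl=0.004819·0.600000=0.0029; V=0.386506+0.004819+0.002892=0.3942

0 0 source 0.1429
1 3 load 0.2286
2 6 source 0.2898
3 9 load 0.3265
4 12 source 0.3528
5 15 load 0.3685
6 18 source 0.3798
7 21 load 0.3865
8 24 source 0.3913
9 27 load 0.3942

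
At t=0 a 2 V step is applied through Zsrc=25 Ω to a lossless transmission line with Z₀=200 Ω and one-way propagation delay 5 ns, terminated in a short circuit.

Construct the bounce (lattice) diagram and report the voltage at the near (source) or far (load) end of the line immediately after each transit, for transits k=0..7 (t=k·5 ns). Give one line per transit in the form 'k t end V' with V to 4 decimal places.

0 0 source 1.7778
1 5 load 0.0000
2 10 source 1.3827
3 15 load 0.0000
4 20 source 1.0754
5 25 load 0.0000
6 30 source 0.8365
7 35 load 0.0000

Γ_L=-1.000000, Γ_S=-0.777778; launch V₁=2·200/225=1.777778
k=0 src: V=1.7778
k=1 load: inc=1.777778, refl=1.777778·-1.000000=-1.7778; V=0.000000+1.777778+-1.777778=0.0000
k=2 src: inc=-1.777778, refl=-1.777778·-0.777778=1.3827; V=1.777778+-1.777778+1.382716=1.3827
k=3 load: inc=1.382716, refl=1.382716·-1.000000=-1.3827; V=0.000000+1.382716+-1.382716=0.0000
k=4 src: inc=-1.382716, refl=-1.382716·-0.777778=1.0754; V=1.382716+-1.382716+1.075446=1.0754
k=5 load: inc=1.075446, refl=1.075446·-1.000000=-1.0754; V=0.000000+1.075446+-1.075446=0.0000
k=6 src: inc=-1.075446, refl=-1.075446·-0.777778=0.8365; V=1.075446+-1.075446+0.836458=0.8365
k=7 load: inc=0.836458, refl=0.836458·-1.000000=-0.8365; V=0.000000+0.836458+-0.836458=0.0000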